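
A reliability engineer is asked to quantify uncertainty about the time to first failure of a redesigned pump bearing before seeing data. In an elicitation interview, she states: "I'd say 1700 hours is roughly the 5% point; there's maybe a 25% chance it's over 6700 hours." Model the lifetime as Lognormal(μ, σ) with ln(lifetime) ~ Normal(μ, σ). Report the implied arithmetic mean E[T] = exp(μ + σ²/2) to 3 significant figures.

If T ~ Lognormal(μ,σ) then ln T ~ Normal(μ,σ), so the p-quantile of ln T is μ + z_p·σ.
ln(1700) = 7.438 and ln(6700) = 8.81; z_{0.05} = -1.645, z_{0.75} = 0.6745.
σ = (8.81 − 7.438)/(0.6745 − (-1.645)) = 0.591.
μ = 7.438 − (-1.645)·0.591 = 8.411.
E[T] = exp(μ + σ²/2) = exp(8.411 + 0.1748) = 5360 hours.

E[T] ≈ 5360 hours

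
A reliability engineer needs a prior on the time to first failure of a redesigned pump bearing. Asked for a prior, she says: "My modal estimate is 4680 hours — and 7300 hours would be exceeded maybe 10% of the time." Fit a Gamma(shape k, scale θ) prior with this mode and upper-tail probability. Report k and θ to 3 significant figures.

Gamma(k,θ) with k>1 has mode (k−1)θ, so θ = 4680/(k−1).
Need P(X < 7300) = 0.9 with θ tied to k this way. Start at k = 2, θ = 4680: P(X<7300) ≈ 0.462.
Too low — raise k to concentrate. Iterating converges to k ≈ 10.5.
Then θ = 4680/(10.5−1) ≈ 494.

k ≈ 10.5, θ ≈ 494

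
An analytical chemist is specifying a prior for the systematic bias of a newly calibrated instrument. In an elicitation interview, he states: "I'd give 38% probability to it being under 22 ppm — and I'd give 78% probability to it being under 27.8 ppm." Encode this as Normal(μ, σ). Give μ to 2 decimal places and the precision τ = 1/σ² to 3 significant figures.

μ = 23.64, τ = 0.0345

For Normal(μ,σ), the p-quantile is μ + z_p·σ. Here z_{0.38} = -0.3055, z_{0.78} = 0.7722.
So 22 = μ − 0.3055σ and 27.8 = μ + 0.7722σ.
Subtracting: σ = (27.8 − 22)/(0.7722 − (-0.3055)) = 5.38.
Then μ = 22 − (-0.3055)·5.38 = 23.64.
Precision τ = 1/σ² = 1/5.382² = 0.0345.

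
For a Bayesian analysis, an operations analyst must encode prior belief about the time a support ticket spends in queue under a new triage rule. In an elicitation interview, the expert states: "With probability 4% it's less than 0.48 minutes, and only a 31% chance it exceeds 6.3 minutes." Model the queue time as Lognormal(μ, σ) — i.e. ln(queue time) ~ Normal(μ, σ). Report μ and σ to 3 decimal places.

μ ≈ 1.272, σ ≈ 1.146

If T ~ Lognormal(μ,σ) then ln T ~ Normal(μ,σ), so the p-quantile of ln T is μ + z_p·σ.
ln(0.48) = -0.734 and ln(6.3) = 1.841; z_{0.04} = -1.751, z_{0.69} = 0.4959.
σ = (1.841 − -0.734)/(0.4959 − (-1.751)) = 1.146.
μ = -0.734 − (-1.751)·1.146 = 1.272.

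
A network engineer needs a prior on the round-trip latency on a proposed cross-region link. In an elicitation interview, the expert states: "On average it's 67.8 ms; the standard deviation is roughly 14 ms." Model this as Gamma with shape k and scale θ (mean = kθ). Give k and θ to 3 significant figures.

For Gamma(k, scale θ): mean = kθ, variance = kθ², so CV = 1/√k.
CV = SD/mean = 14/67.8 = 0.2065, hence k = 1/CV² = 23.5.
Then θ = mean/k = 67.8/23.5 = 2.89.

k ≈ 23.5, θ ≈ 2.89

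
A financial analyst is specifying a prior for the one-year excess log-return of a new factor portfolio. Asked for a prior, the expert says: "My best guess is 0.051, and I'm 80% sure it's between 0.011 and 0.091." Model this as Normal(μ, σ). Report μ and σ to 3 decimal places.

μ = 0.051, σ = 0.031

A symmetric 80% interval runs μ ± z·σ with z = 1.282.
Half-width = 0.04, so σ = 0.04/1.282 = 0.031.
μ is the stated best guess, 0.051.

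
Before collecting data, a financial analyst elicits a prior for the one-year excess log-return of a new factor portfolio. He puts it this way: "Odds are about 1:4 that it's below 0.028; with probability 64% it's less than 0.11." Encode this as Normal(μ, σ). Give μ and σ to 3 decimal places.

μ = 0.086, σ = 0.068

For Normal(μ,σ), the p-quantile is μ + z_p·σ. Here z_{0.2} = -0.8416, z_{0.64} = 0.3585.
So 0.028 = μ − 0.8416σ and 0.11 = μ + 0.3585σ.
Subtracting: σ = (0.11 − 0.028)/(0.3585 − (-0.8416)) = 0.068.
Then μ = 0.028 − (-0.8416)·0.068 = 0.086.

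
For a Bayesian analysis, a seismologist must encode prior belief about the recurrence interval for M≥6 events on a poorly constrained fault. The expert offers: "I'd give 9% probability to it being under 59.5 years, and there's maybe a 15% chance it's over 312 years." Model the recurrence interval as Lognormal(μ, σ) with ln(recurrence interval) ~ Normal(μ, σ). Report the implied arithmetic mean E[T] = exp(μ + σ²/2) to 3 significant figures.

E[T] ≈ 193 years

If T ~ Lognormal(μ,σ) then ln T ~ Normal(μ,σ), so the p-quantile of ln T is μ + z_p·σ.
ln(59.5) = 4.086 and ln(312) = 5.743; z_{0.09} = -1.341, z_{0.85} = 1.036.
σ = (5.743 − 4.086)/(1.036 − (-1.341)) = 0.697.
μ = 4.086 − (-1.341)·0.697 = 5.021.
E[T] = exp(μ + σ²/2) = exp(5.021 + 0.2429) = 193 years.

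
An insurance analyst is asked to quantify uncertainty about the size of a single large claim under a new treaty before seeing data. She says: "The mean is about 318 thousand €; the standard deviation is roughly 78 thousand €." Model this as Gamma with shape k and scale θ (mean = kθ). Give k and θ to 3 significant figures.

k ≈ 16.6, θ ≈ 19.1

For Gamma(k, scale θ): mean = kθ, variance = kθ², so CV = 1/√k.
CV = SD/mean = 78/318 = 0.2453, hence k = 1/CV² = 16.6.
Then θ = mean/k = 318/16.6 = 19.1.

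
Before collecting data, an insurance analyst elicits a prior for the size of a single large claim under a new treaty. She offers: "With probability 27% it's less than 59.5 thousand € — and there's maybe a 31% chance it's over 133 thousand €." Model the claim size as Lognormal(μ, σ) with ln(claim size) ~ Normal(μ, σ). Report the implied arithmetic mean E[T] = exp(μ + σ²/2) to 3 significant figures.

E[T] ≈ 121 thousand €

If T ~ Lognormal(μ,σ) then ln T ~ Normal(μ,σ), so the p-quantile of ln T is μ + z_p·σ.
ln(59.5) = 4.086 and ln(133) = 4.89; z_{0.27} = -0.6128, z_{0.69} = 0.4959.
σ = (4.89 − 4.086)/(0.4959 − (-0.6128)) = 0.726.
μ = 4.086 − (-0.6128)·0.726 = 4.531.
E[T] = exp(μ + σ²/2) = exp(4.531 + 0.2632) = 121 thousand €.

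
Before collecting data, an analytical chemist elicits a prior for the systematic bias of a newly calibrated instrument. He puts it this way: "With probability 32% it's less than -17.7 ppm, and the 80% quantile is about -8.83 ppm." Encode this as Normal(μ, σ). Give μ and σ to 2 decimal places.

For Normal(μ,σ), the p-quantile is μ + z_p·σ. Here z_{0.32} = -0.4677, z_{0.8} = 0.8416.
So -17.7 = μ − 0.4677σ and -8.83 = μ + 0.8416σ.
Subtracting: σ = (-8.83 − -17.7)/(0.8416 − (-0.4677)) = 6.77.
Then μ = -17.7 − (-0.4677)·6.77 = -14.53.

μ = -14.53, σ = 6.77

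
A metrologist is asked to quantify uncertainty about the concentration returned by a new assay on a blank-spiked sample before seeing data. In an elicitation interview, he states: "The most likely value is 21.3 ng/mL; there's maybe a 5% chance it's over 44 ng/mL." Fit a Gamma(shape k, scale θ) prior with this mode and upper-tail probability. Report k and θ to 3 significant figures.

k ≈ 6.25, θ ≈ 4.05

Gamma(k,θ) with k>1 has mode (k−1)θ, so θ = 21.3/(k−1).
Need P(X < 44) = 0.95 with θ tied to k this way. Start at k = 2, θ = 21.3: P(X<44) ≈ 0.611.
Too low — raise k to concentrate. Iterating converges to k ≈ 6.25.
Then θ = 21.3/(6.25−1) ≈ 4.05.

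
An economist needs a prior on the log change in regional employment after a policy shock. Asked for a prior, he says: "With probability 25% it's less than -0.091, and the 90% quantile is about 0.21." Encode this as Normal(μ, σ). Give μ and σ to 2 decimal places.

μ = 0.01, σ = 0.15

The p-quantile of Normal(μ,σ) is μ + z_p·σ, with z_{0.25} = -0.6745 and z_{0.9} = 1.282.
Eliminate σ: μ = (z₂·x₁ − z₁·x₂)/(z₂ − z₁) = (1.282·-0.091 − (-0.6745)·0.21)/1.956 = 0.01.
Then σ = (x₂ − x₁)/(z₂ − z₁) = (0.21 − -0.091)/1.956 = 0.15.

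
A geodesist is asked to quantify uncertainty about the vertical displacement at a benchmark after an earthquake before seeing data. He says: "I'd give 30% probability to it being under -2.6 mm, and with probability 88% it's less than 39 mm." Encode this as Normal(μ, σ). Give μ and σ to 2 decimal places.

For Normal(μ,σ), the p-quantile is μ + z_p·σ. Here z_{0.3} = -0.5244, z_{0.88} = 1.175.
So -2.6 = μ − 0.5244σ and 39 = μ + 1.175σ.
Subtracting: σ = (39 − -2.6)/(1.175 − (-0.5244)) = 24.48.
Then μ = -2.6 − (-0.5244)·24.48 = 10.24.

μ = 10.24, σ = 24.48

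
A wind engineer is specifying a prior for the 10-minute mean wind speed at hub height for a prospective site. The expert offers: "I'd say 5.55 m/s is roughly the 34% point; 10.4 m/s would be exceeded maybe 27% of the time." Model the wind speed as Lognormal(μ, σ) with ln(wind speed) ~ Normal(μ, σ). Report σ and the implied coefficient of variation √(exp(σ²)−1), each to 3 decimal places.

If T ~ Lognormal(μ,σ) then ln T ~ Normal(μ,σ), so the p-quantile of ln T is μ + z_p·σ.
ln(5.55) = 1.714 and ln(10.4) = 2.342; z_{0.34} = -0.4125, z_{0.73} = 0.6128.
σ = (2.342 − 1.714)/(0.6128 − (-0.4125)) = 0.613.
μ = 1.714 − (-0.4125)·0.613 = 1.966.
CV = √(exp(σ²)−1) = √(exp(0.3752)−1) = 0.675.

σ ≈ 0.613, CV ≈ 0.675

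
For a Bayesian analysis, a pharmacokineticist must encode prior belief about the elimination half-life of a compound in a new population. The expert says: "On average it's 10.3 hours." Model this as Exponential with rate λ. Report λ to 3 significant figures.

λ ≈ 0.0971

Exponential mean = 1/λ, so λ = 1/10.3 = 0.0971.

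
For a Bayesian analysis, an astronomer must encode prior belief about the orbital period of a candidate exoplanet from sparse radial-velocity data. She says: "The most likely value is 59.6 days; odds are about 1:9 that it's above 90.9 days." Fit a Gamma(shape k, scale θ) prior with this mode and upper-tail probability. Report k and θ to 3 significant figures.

Gamma(k,θ) with k>1 has mode (k−1)θ, so θ = 59.6/(k−1).
Need P(X < 90.9) = 0.9 with θ tied to k this way. Start at k = 2, θ = 59.6: P(X<90.9) ≈ 0.451.
Too low — raise k to concentrate. Iterating converges to k ≈ 11.5.
Then θ = 59.6/(11.5−1) ≈ 5.69.

k ≈ 11.5, θ ≈ 5.69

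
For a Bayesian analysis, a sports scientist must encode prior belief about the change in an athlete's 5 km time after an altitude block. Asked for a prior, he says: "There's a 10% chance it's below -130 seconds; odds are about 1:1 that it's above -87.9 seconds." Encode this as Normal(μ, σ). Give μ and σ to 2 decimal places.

For Normal(μ,σ), the p-quantile is μ + z_p·σ. Here z_{0.1} = -1.282, z_{0.5} = 0.
So -130 = μ − 1.282σ and -87.9 = μ + 0σ.
Subtracting: σ = (-87.9 − -130)/(0 − (-1.282)) = 32.85.
Then μ = -130 − (-1.282)·32.85 = -87.90.

μ = -87.90, σ = 32.85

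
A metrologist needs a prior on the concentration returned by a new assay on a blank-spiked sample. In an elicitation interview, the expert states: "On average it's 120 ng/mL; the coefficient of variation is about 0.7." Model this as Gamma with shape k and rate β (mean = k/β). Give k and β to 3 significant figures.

For Gamma(k, rate β): mean = k/β, variance = k/β², so CV = 1/√k.
CV = 0.7, hence k = 1/CV² = 2.04.
Then β = k/mean = 2.04/120 = 0.017.

k ≈ 2.04, β ≈ 0.017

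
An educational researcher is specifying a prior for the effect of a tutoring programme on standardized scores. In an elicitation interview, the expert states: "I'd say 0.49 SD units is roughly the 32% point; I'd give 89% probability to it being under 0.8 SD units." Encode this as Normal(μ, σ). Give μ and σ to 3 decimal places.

μ = 0.576, σ = 0.183

The p-quantile of Normal(μ,σ) is μ + z_p·σ, with z_{0.32} = -0.4677 and z_{0.89} = 1.227.
Eliminate σ: μ = (z₂·x₁ − z₁·x₂)/(z₂ − z₁) = (1.227·0.49 − (-0.4677)·0.8)/1.694 = 0.576.
Then σ = (x₂ − x₁)/(z₂ − z₁) = (0.8 − 0.49)/1.694 = 0.183.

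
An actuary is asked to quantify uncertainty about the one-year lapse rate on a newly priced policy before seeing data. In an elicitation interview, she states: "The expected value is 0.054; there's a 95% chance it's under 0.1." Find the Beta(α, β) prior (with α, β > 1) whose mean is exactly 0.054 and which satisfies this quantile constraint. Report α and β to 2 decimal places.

α ≈ 4.44, β ≈ 77.84

With mean 0.054 fixed, write α = 0.054s, β = 0.946s where s = α+β.
Need P(θ < 0.1) = 0.95 under Beta(0.054s, 0.946s). Normal approximation: (q−m)/√(m(1−m)/s) ≈ z_{0.95} = 1.64, so s ≈ 0.054·0.946·(1.64)²/(0.1−0.054)² = 65.3.
At s = 65.3: P(θ<0.1) ≈ 0.933. Adjusting to match 0.95 gives s ≈ 82.29.
So α = 0.054·82.29 ≈ 4.44, β = 0.946·82.29 ≈ 77.84.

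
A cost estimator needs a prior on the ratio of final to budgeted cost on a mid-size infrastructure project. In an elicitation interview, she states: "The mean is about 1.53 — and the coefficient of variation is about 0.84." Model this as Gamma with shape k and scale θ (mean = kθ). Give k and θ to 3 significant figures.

k ≈ 1.42, θ ≈ 1.08

For Gamma(k, scale θ): mean = kθ, variance = kθ², so CV = 1/√k.
CV = 0.84, hence k = 1/CV² = 1.42.
Then θ = mean/k = 1.53/1.42 = 1.08.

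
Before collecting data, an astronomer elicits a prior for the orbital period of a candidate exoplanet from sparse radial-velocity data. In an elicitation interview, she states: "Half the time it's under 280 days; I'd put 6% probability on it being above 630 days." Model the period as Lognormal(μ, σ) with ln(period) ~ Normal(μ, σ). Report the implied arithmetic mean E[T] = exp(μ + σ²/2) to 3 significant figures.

If T ~ Lognormal(μ,σ) then ln T ~ Normal(μ,σ), so the p-quantile of ln T is μ + z_p·σ.
ln(280) = 5.635 and ln(630) = 6.446; z_{0.5} = 0, z_{0.94} = 1.555.
σ = (6.446 − 5.635)/(1.555 − (0)) = 0.522.
μ = 5.635 − (0)·0.522 = 5.635.
E[T] = exp(μ + σ²/2) = exp(5.635 + 0.1360) = 321 days.

E[T] ≈ 321 days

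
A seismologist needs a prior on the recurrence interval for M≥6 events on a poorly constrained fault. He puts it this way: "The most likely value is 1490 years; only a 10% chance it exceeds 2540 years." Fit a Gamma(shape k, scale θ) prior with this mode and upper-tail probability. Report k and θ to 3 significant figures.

k ≈ 7.66, θ ≈ 224

Gamma(k,θ) with k>1 has mode (k−1)θ, so θ = 1490/(k−1).
Need P(X < 2540) = 0.9 with θ tied to k this way. Start at k = 2, θ = 1490: P(X<2540) ≈ 0.508.
Too low — raise k to concentrate. Iterating converges to k ≈ 7.66.
Then θ = 1490/(7.66−1) ≈ 224.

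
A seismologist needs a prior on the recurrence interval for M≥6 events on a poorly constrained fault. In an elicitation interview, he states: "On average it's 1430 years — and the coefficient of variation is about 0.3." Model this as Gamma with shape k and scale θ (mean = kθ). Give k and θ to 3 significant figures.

For Gamma(k, scale θ): mean = kθ, variance = kθ², so CV = 1/√k.
CV = 0.3, hence k = 1/CV² = 11.1.
Then θ = mean/k = 1430/11.1 = 129.

k ≈ 11.1, θ ≈ 129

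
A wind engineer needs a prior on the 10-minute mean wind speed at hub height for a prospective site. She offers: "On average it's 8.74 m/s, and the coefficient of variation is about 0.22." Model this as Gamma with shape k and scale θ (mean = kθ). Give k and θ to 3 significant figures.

For Gamma(k, scale θ): mean = kθ, variance = kθ², so CV = 1/√k.
CV = 0.22, hence k = 1/CV² = 20.7.
Then θ = mean/k = 8.74/20.7 = 0.423.

k ≈ 20.7, θ ≈ 0.423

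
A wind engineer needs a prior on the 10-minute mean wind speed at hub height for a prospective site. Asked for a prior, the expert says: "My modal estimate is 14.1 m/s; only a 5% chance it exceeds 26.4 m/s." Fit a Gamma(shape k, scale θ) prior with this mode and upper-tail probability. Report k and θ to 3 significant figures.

k ≈ 8.07, θ ≈ 1.99

Gamma(k,θ) with k>1 has mode (k−1)θ, so θ = 14.1/(k−1).
Need P(X < 26.4) = 0.95 with θ tied to k this way. Start at k = 2, θ = 14.1: P(X<26.4) ≈ 0.558.
Too low — raise k to concentrate. Iterating converges to k ≈ 8.07.
Then θ = 14.1/(8.07−1) ≈ 1.99.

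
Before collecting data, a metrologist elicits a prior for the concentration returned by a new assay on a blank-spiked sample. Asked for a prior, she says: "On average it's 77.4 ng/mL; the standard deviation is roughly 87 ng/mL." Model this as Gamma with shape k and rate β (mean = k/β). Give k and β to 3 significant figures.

For Gamma(k, rate β): mean = k/β, variance = k/β², so CV = 1/√k.
CV = SD/mean = 87/77.4 = 1.124, hence k = 1/CV² = 0.791.
Then β = k/mean = 0.791/77.4 = 0.0102.

k ≈ 0.791, β ≈ 0.0102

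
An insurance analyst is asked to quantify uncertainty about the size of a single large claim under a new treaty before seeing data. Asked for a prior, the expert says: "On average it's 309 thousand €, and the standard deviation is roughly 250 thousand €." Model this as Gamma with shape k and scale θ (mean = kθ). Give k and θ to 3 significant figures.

k ≈ 1.53, θ ≈ 202

For Gamma(k, scale θ): mean = kθ, variance = kθ², so CV = 1/√k.
CV = SD/mean = 250/309 = 0.8091, hence k = 1/CV² = 1.53.
Then θ = mean/k = 309/1.53 = 202.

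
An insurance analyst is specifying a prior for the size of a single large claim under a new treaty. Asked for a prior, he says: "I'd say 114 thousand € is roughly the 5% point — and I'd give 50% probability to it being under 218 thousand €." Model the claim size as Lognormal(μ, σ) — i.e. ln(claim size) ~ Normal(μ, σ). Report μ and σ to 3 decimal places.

If T ~ Lognormal(μ,σ) then ln T ~ Normal(μ,σ), so the p-quantile of ln T is μ + z_p·σ.
ln(114) = 4.736 and ln(218) = 5.384; z_{0.05} = -1.645, z_{0.5} = 0.
σ = (5.384 − 4.736)/(0 − (-1.645)) = 0.394.
μ = 4.736 − (-1.645)·0.394 = 5.384.

μ ≈ 5.384, σ ≈ 0.394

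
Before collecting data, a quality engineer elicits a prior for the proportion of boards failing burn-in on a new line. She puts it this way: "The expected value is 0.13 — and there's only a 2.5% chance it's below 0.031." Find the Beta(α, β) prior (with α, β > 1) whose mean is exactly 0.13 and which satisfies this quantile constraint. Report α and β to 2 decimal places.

With mean 0.13 fixed, write α = 0.13s, β = 0.87s where s = α+β.
Need P(θ < 0.031) = 0.025 under Beta(0.13s, 0.87s). Normal approximation: (q−m)/√(m(1−m)/s) ≈ z_{0.025} = -1.96, so s ≈ 0.13·0.87·(-1.96)²/(0.031−0.13)² = 44.3.
At s = 44.3: P(θ<0.031) ≈ 0.003. Adjusting to match 0.025 gives s ≈ 24.67.
So α = 0.13·24.67 ≈ 3.21, β = 0.87·24.67 ≈ 21.47.

α ≈ 3.21, β ≈ 21.47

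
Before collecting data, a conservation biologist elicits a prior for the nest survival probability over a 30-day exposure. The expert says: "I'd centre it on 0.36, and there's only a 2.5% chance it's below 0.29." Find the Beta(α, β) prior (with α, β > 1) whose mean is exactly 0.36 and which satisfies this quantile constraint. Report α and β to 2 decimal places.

α ≈ 61.71, β ≈ 109.70

With mean 0.36 fixed, write α = 0.36s, β = 0.64s where s = α+β.
Need P(θ < 0.29) = 0.025 under Beta(0.36s, 0.64s). Normal approximation: (q−m)/√(m(1−m)/s) ≈ z_{0.025} = -1.96, so s ≈ 0.36·0.64·(-1.96)²/(0.29−0.36)² = 180.6.
At s = 180.6: P(θ<0.29) ≈ 0.022. Adjusting to match 0.025 gives s ≈ 171.41.
So α = 0.36·171.41 ≈ 61.71, β = 0.64·171.41 ≈ 109.70.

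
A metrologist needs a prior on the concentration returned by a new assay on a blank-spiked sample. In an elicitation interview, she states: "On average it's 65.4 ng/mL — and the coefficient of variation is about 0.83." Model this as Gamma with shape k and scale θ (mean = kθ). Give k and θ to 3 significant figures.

For Gamma(k, scale θ): mean = kθ, variance = kθ², so CV = 1/√k.
CV = 0.83, hence k = 1/CV² = 1.45.
Then θ = mean/k = 65.4/1.45 = 45.1.

k ≈ 1.45, θ ≈ 45.1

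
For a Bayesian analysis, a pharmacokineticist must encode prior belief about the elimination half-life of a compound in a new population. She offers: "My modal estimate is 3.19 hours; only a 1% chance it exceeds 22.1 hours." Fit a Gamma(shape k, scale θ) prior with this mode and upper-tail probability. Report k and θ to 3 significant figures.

Gamma(k,θ) with k>1 has mode (k−1)θ, so θ = 3.19/(k−1).
Need P(X < 22.1) = 0.99 with θ tied to k this way. Start at k = 2, θ = 3.19: P(X<22.1) ≈ 0.992.
Too high — lower k to spread out. Iterating converges to k ≈ 1.94.
Then θ = 3.19/(1.94−1) ≈ 3.38.

k ≈ 1.94, θ ≈ 3.38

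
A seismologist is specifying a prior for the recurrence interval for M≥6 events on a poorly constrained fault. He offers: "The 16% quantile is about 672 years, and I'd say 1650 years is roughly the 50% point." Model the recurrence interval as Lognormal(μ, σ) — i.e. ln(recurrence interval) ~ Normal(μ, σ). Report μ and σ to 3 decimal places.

μ ≈ 7.409, σ ≈ 0.903

If T ~ Lognormal(μ,σ) then ln T ~ Normal(μ,σ), so the p-quantile of ln T is μ + z_p·σ.
ln(672) = 6.51 and ln(1650) = 7.409; z_{0.16} = -0.9945, z_{0.5} = 0.
σ = (7.409 − 6.51)/(0 − (-0.9945)) = 0.903.
μ = 6.51 − (-0.9945)·0.903 = 7.409.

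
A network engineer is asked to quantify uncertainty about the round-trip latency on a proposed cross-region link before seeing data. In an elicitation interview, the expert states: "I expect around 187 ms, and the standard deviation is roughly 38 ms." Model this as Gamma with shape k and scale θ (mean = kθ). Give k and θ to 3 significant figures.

For Gamma(k, scale θ): mean = kθ, variance = kθ², so CV = 1/√k.
CV = SD/mean = 38/187 = 0.2032, hence k = 1/CV² = 24.2.
Then θ = mean/k = 187/24.2 = 7.72.

k ≈ 24.2, θ ≈ 7.72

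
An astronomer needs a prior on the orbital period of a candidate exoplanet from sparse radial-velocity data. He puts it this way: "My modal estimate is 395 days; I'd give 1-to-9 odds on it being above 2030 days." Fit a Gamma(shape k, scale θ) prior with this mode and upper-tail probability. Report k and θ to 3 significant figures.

Gamma(k,θ) with k>1 has mode (k−1)θ, so θ = 395/(k−1).
Need P(X < 2030) = 0.9 with θ tied to k this way. Start at k = 2, θ = 395: P(X<2030) ≈ 0.964.
Too high — lower k to spread out. Iterating converges to k ≈ 1.66.
Then θ = 395/(1.66−1) ≈ 603.

k ≈ 1.66, θ ≈ 603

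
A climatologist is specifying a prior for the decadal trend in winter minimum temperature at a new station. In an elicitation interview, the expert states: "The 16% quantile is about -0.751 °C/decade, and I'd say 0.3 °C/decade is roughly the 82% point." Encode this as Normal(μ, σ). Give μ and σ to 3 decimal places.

For Normal(μ,σ), the p-quantile is μ + z_p·σ. Here z_{0.16} = -0.9945, z_{0.82} = 0.9154.
So -0.751 = μ − 0.9945σ and 0.3 = μ + 0.9154σ.
Subtracting: σ = (0.3 − -0.751)/(0.9154 − (-0.9945)) = 0.550.
Then μ = -0.751 − (-0.9945)·0.550 = -0.204.

μ = -0.204, σ = 0.550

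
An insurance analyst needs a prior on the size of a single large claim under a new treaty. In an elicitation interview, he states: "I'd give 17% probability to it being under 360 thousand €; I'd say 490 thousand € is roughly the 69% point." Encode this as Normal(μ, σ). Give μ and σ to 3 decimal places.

The p-quantile of Normal(μ,σ) is μ + z_p·σ, with z_{0.17} = -0.9542 and z_{0.69} = 0.4959.
Eliminate σ: μ = (z₂·x₁ − z₁·x₂)/(z₂ − z₁) = (0.4959·360 − (-0.9542)·490)/1.45 = 445.545.
Then σ = (x₂ − x₁)/(z₂ − z₁) = (490 − 360)/1.45 = 89.654.

μ = 445.545, σ = 89.654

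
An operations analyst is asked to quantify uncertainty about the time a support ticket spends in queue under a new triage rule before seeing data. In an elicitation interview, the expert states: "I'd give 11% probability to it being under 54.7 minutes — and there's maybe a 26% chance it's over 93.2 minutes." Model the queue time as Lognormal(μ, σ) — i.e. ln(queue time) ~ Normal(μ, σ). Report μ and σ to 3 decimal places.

μ ≈ 4.351, σ ≈ 0.285

If T ~ Lognormal(μ,σ) then ln T ~ Normal(μ,σ), so the p-quantile of ln T is μ + z_p·σ.
ln(54.7) = 4.002 and ln(93.2) = 4.535; z_{0.11} = -1.227, z_{0.74} = 0.6433.
σ = (4.535 − 4.002)/(0.6433 − (-1.227)) = 0.285.
μ = 4.002 − (-1.227)·0.285 = 4.351.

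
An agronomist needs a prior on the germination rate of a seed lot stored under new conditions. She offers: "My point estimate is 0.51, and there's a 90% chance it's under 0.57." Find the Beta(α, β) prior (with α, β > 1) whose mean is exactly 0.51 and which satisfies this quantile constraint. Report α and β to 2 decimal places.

With mean 0.51 fixed, write α = 0.51s, β = 0.49s where s = α+β.
Need P(θ < 0.57) = 0.9 under Beta(0.51s, 0.49s). Normal approximation: (q−m)/√(m(1−m)/s) ≈ z_{0.9} = 1.28, so s ≈ 0.51·0.49·(1.28)²/(0.57−0.51)² = 114.0.
At s = 114.0: P(θ<0.57) ≈ 0.900. Adjusting to match 0.9 gives s ≈ 113.54.
So α = 0.51·113.54 ≈ 57.90, β = 0.49·113.54 ≈ 55.63.

α ≈ 57.90, β ≈ 55.63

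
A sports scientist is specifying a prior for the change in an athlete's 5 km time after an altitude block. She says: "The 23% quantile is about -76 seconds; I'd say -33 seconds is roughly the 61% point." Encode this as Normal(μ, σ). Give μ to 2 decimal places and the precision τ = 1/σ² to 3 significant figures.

For Normal(μ,σ), the p-quantile is μ + z_p·σ. Here z_{0.23} = -0.7388, z_{0.61} = 0.2793.
So -76 = μ − 0.7388σ and -33 = μ + 0.2793σ.
Subtracting: σ = (-33 − -76)/(0.2793 − (-0.7388)) = 42.23.
Then μ = -76 − (-0.7388)·42.23 = -44.80.
Precision τ = 1/σ² = 1/42.23² = 0.000561.

μ = -44.80, τ = 0.000561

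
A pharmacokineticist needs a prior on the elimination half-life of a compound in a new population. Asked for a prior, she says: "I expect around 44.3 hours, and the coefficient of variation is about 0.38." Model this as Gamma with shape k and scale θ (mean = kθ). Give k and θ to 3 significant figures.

k ≈ 6.93, θ ≈ 6.4

For Gamma(k, scale θ): mean = kθ, variance = kθ², so CV = 1/√k.
CV = 0.38, hence k = 1/CV² = 6.93.
Then θ = mean/k = 44.3/6.93 = 6.4.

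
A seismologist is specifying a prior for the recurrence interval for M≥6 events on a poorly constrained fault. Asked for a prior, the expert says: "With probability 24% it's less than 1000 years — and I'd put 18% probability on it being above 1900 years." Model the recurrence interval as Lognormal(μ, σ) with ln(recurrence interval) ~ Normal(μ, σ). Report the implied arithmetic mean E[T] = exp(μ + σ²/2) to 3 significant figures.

If T ~ Lognormal(μ,σ) then ln T ~ Normal(μ,σ), so the p-quantile of ln T is μ + z_p·σ.
ln(1000) = 6.908 and ln(1900) = 7.55; z_{0.24} = -0.7063, z_{0.82} = 0.9154.
σ = (7.55 − 6.908)/(0.9154 − (-0.7063)) = 0.396.
μ = 6.908 − (-0.7063)·0.396 = 7.187.
E[T] = exp(μ + σ²/2) = exp(7.187 + 0.0783) = 1430 years.

E[T] ≈ 1430 years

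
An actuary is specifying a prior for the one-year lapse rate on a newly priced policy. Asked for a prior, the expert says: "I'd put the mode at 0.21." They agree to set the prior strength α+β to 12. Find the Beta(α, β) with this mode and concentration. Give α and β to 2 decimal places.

α = 3.10, β = 8.90

For α,β > 1 the Beta mode is (α−1)/(α+β−2). With α+β = 12, the mode is (α−1)/10.
Set (α−1)/10 = 0.21 → α = 1 + 0.21·10 = 3.10.
β = 12 − α = 8.90.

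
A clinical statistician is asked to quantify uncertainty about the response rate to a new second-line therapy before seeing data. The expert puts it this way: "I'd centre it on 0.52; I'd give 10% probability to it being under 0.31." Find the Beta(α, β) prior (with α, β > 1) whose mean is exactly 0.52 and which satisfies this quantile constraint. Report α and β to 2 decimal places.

With mean 0.52 fixed, write α = 0.52s, β = 0.48s where s = α+β.
Need P(θ < 0.31) = 0.1 under Beta(0.52s, 0.48s). Normal approximation: (q−m)/√(m(1−m)/s) ≈ z_{0.1} = -1.28, so s ≈ 0.52·0.48·(-1.28)²/(0.31−0.52)² = 9.3.
At s = 9.3: P(θ<0.31) ≈ 0.097. Adjusting to match 0.1 gives s ≈ 9.02.
So α = 0.52·9.02 ≈ 4.69, β = 0.48·9.02 ≈ 4.33.

α ≈ 4.69, β ≈ 4.33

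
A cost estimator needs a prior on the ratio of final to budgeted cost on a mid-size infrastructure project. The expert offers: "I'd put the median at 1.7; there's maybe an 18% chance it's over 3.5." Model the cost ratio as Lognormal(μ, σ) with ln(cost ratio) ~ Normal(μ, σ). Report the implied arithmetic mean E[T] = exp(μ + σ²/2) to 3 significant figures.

E[T] ≈ 2.32

If T ~ Lognormal(μ,σ) then ln T ~ Normal(μ,σ), so the p-quantile of ln T is μ + z_p·σ.
ln(1.7) = 0.5306 and ln(3.5) = 1.253; z_{0.5} = 0, z_{0.82} = 0.9154.
σ = (1.253 − 0.5306)/(0.9154 − (0)) = 0.789.
μ = 0.5306 − (0)·0.789 = 0.531.
E[T] = exp(μ + σ²/2) = exp(0.531 + 0.3112) = 2.32.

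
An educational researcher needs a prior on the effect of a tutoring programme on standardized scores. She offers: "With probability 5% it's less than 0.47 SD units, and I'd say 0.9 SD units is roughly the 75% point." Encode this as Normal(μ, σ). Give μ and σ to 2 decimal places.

For Normal(μ,σ), the p-quantile is μ + z_p·σ. Here z_{0.05} = -1.645, z_{0.75} = 0.6745.
So 0.47 = μ − 1.645σ and 0.9 = μ + 0.6745σ.
Subtracting: σ = (0.9 − 0.47)/(0.6745 − (-1.645)) = 0.19.
Then μ = 0.47 − (-1.645)·0.19 = 0.77.

μ = 0.77, σ = 0.19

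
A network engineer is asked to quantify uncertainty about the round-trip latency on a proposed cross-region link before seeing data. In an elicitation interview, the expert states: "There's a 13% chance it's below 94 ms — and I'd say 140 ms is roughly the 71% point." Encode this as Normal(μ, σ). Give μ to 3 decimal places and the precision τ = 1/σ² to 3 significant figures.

The p-quantile of Normal(μ,σ) is μ + z_p·σ, with z_{0.13} = -1.126 and z_{0.71} = 0.5534.
Eliminate σ: μ = (z₂·x₁ − z₁·x₂)/(z₂ − z₁) = (0.5534·94 − (-1.126)·140)/1.68 = 124.846.
Then σ = (x₂ − x₁)/(z₂ − z₁) = (140 − 94)/1.68 = 27.385.
Precision τ = 1/σ² = 1/27.38² = 0.00133.

μ = 124.846, τ = 0.00133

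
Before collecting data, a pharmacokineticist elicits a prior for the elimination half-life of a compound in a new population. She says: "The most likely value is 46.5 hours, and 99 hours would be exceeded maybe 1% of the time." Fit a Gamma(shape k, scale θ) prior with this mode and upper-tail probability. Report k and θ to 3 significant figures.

Gamma(k,θ) with k>1 has mode (k−1)θ, so θ = 46.5/(k−1).
Need P(X < 99) = 0.99 with θ tied to k this way. Start at k = 2, θ = 46.5: P(X<99) ≈ 0.628.
Too low — raise k to concentrate. Iterating converges to k ≈ 9.5.
Then θ = 46.5/(9.5−1) ≈ 5.47.

k ≈ 9.5, θ ≈ 5.47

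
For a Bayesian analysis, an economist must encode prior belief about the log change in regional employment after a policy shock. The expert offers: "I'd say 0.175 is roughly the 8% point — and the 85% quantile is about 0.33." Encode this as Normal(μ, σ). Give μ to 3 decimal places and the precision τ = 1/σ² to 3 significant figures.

The p-quantile of Normal(μ,σ) is μ + z_p·σ, with z_{0.08} = -1.405 and z_{0.85} = 1.036.
Eliminate σ: μ = (z₂·x₁ − z₁·x₂)/(z₂ − z₁) = (1.036·0.175 − (-1.405)·0.33)/2.442 = 0.264.
Then σ = (x₂ − x₁)/(z₂ − z₁) = (0.33 − 0.175)/2.442 = 0.063.
Precision τ = 1/σ² = 1/0.06349² = 248.

μ = 0.264, τ = 248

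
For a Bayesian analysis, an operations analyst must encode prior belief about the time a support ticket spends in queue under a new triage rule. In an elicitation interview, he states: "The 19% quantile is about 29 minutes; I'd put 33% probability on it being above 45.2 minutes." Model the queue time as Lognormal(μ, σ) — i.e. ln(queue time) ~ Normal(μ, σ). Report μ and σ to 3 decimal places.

If T ~ Lognormal(μ,σ) then ln T ~ Normal(μ,σ), so the p-quantile of ln T is μ + z_p·σ.
ln(29) = 3.367 and ln(45.2) = 3.811; z_{0.19} = -0.8779, z_{0.67} = 0.4399.
σ = (3.811 − 3.367)/(0.4399 − (-0.8779)) = 0.337.
μ = 3.367 − (-0.8779)·0.337 = 3.663.

μ ≈ 3.663, σ ≈ 0.337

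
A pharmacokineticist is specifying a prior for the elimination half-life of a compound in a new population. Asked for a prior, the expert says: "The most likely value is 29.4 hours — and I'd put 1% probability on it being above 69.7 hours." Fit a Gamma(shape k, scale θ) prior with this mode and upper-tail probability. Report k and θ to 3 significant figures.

Gamma(k,θ) with k>1 has mode (k−1)θ, so θ = 29.4/(k−1).
Need P(X < 69.7) = 0.99 with θ tied to k this way. Start at k = 2, θ = 29.4: P(X<69.7) ≈ 0.685.
Too low — raise k to concentrate. Iterating converges to k ≈ 7.37.
Then θ = 29.4/(7.37−1) ≈ 4.61.

k ≈ 7.37, θ ≈ 4.61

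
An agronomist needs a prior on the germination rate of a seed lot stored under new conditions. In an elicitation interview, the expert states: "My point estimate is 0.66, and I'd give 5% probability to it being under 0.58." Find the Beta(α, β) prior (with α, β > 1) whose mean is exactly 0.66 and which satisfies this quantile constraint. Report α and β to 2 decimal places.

α ≈ 64.98, β ≈ 33.47

With mean 0.66 fixed, write α = 0.66s, β = 0.34s where s = α+β.
Need P(θ < 0.58) = 0.05 under Beta(0.66s, 0.34s). Normal approximation: (q−m)/√(m(1−m)/s) ≈ z_{0.05} = -1.64, so s ≈ 0.66·0.34·(-1.64)²/(0.58−0.66)² = 94.9.
At s = 94.9: P(θ<0.58) ≈ 0.053. Adjusting to match 0.05 gives s ≈ 98.46.
So α = 0.66·98.46 ≈ 64.98, β = 0.34·98.46 ≈ 33.47.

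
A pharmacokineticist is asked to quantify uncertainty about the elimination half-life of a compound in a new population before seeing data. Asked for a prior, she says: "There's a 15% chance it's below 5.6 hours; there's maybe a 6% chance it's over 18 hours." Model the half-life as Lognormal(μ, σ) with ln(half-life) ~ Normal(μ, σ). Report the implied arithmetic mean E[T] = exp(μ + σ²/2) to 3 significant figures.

E[T] ≈ 9.89 hours

If T ~ Lognormal(μ,σ) then ln T ~ Normal(μ,σ), so the p-quantile of ln T is μ + z_p·σ.
ln(5.6) = 1.723 and ln(18) = 2.89; z_{0.15} = -1.036, z_{0.94} = 1.555.
σ = (2.89 − 1.723)/(1.555 − (-1.036)) = 0.451.
μ = 1.723 − (-1.036)·0.451 = 2.190.
E[T] = exp(μ + σ²/2) = exp(2.190 + 0.1015) = 9.89 hours.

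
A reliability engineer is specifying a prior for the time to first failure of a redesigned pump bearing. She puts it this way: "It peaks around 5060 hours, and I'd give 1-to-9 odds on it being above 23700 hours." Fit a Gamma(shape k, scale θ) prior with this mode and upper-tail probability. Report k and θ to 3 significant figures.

k ≈ 1.75, θ ≈ 6750

Gamma(k,θ) with k>1 has mode (k−1)θ, so θ = 5060/(k−1).
Need P(X < 23700) = 0.9 with θ tied to k this way. Start at k = 2, θ = 5060: P(X<23700) ≈ 0.947.
Too high — lower k to spread out. Iterating converges to k ≈ 1.75.
Then θ = 5060/(1.75−1) ≈ 6750.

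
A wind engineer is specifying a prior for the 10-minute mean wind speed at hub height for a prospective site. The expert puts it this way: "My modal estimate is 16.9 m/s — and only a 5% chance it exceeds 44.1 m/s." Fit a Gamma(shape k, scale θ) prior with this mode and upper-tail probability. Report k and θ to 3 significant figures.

k ≈ 3.94, θ ≈ 5.75

Gamma(k,θ) with k>1 has mode (k−1)θ, so θ = 16.9/(k−1).
Need P(X < 44.1) = 0.95 with θ tied to k this way. Start at k = 2, θ = 16.9: P(X<44.1) ≈ 0.734.
Too low — raise k to concentrate. Iterating converges to k ≈ 3.94.
Then θ = 16.9/(3.94−1) ≈ 5.75.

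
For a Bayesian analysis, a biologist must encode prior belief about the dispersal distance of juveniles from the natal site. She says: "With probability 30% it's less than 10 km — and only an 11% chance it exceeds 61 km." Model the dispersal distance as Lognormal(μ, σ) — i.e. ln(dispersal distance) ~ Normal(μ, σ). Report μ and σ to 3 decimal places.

μ ≈ 2.844, σ ≈ 1.033

If T ~ Lognormal(μ,σ) then ln T ~ Normal(μ,σ), so the p-quantile of ln T is μ + z_p·σ.
ln(10) = 2.303 and ln(61) = 4.111; z_{0.3} = -0.5244, z_{0.89} = 1.227.
σ = (4.111 − 2.303)/(1.227 − (-0.5244)) = 1.033.
μ = 2.303 − (-0.5244)·1.033 = 2.844.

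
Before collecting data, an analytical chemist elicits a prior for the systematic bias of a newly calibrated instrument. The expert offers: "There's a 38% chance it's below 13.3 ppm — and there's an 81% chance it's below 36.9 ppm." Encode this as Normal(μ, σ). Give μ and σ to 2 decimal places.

For Normal(μ,σ), the p-quantile is μ + z_p·σ. Here z_{0.38} = -0.3055, z_{0.81} = 0.8779.
So 13.3 = μ − 0.3055σ and 36.9 = μ + 0.8779σ.
Subtracting: σ = (36.9 − 13.3)/(0.8779 − (-0.3055)) = 19.94.
Then μ = 13.3 − (-0.3055)·19.94 = 19.39.

μ = 19.39, σ = 19.94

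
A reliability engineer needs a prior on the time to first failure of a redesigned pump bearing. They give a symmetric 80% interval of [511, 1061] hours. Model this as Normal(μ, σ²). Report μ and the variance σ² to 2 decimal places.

A symmetric 80% interval runs μ ± z·σ with z = 1.282.
Half-width = 275, so σ = 275/1.282 = 214.584 and σ² = 46046.14.
μ is the interval midpoint, 786.00.

μ = 786.00, σ² = 46046.14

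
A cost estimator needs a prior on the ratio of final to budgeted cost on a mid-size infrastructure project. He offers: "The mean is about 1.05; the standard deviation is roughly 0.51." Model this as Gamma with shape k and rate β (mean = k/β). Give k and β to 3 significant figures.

k ≈ 4.24, β ≈ 4.04

For Gamma(k, rate β): mean = k/β, variance = k/β², so CV = 1/√k.
CV = SD/mean = 0.51/1.05 = 0.4857, hence k = 1/CV² = 4.24.
Then β = k/mean = 4.24/1.05 = 4.04.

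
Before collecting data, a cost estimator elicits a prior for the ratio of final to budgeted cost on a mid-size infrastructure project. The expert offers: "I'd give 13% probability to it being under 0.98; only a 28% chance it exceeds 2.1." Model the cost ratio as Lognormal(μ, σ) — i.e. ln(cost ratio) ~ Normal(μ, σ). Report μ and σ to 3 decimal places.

μ ≈ 0.482, σ ≈ 0.446

If T ~ Lognormal(μ,σ) then ln T ~ Normal(μ,σ), so the p-quantile of ln T is μ + z_p·σ.
ln(0.98) = -0.0202 and ln(2.1) = 0.7419; z_{0.13} = -1.126, z_{0.72} = 0.5828.
σ = (0.7419 − -0.0202)/(0.5828 − (-1.126)) = 0.446.
μ = -0.0202 − (-1.126)·0.446 = 0.482.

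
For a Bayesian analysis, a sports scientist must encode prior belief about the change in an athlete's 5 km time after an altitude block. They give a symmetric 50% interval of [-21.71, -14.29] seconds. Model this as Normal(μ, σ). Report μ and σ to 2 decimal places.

μ = -18.00, σ = 5.50

A symmetric 50% interval runs μ ± z·σ with z = 0.6745.
Half-width = 3.71, so σ = 3.71/0.6745 = 5.50.
μ is the interval midpoint, -18.00.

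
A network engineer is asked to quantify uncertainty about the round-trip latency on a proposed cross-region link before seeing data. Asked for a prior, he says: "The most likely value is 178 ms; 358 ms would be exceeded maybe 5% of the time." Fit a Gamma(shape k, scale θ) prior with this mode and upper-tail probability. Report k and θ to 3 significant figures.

Gamma(k,θ) with k>1 has mode (k−1)θ, so θ = 178/(k−1).
Need P(X < 358) = 0.95 with θ tied to k this way. Start at k = 2, θ = 178: P(X<358) ≈ 0.597.
Too low — raise k to concentrate. Iterating converges to k ≈ 6.67.
Then θ = 178/(6.67−1) ≈ 31.4.

k ≈ 6.67, θ ≈ 31.4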